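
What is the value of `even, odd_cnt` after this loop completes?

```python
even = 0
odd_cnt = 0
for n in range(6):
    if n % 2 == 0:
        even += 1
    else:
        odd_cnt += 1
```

Count evens and odds in range(6)
`even, odd_cnt` takes the values: (0, 0) → (1, 0) → (1, 1) → (2, 1) → (2, 2) → (3, 2) → (3, 3)

Answer: 3, 3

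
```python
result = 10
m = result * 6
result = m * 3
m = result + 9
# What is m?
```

Trace:
`result = 10` → result = 10
`m = result * 6` → m = 60
`result = m * 3` → result = 180
`m = result + 9` → m = 189
So m = 189

Answer: 189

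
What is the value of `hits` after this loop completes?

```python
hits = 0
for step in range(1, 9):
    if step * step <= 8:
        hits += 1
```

Count numbers where step² ≤ 8
`hits` takes the values: 0 → 1 → 2

Answer: 2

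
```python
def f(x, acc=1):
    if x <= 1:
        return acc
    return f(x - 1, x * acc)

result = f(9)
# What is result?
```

Accumulator trace (n, acc): (9, 1) -> (8, 9) -> (7, 72) -> (6, 504) -> (5, 3024) -> (4, 15120) -> (3, 60480) -> (2, 181440) -> (1, 362880) -> return 362880

Answer: 362880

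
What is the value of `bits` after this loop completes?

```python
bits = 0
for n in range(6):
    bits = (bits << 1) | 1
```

Build 6 consecutive 1-bits: 0b111111
`bits` takes the values: 0 → 1 → 3 → 7 → 15 → 31 → 63

Answer: 63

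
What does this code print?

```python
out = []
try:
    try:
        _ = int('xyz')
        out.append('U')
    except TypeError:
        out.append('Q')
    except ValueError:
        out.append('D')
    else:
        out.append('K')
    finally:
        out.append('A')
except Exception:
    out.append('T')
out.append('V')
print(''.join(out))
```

Execution trace: 'D' (inner except ValueError) → 'A' (inner finally) → 'V' (after the try/except). Output: DAV

Answer: DAV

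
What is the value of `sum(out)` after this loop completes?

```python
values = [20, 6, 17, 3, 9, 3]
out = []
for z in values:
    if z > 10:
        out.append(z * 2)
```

Sum of doubled values > 10
`out` takes the values: [] → [40] → [40, 34]
So `sum(out)` = 74

Answer: 74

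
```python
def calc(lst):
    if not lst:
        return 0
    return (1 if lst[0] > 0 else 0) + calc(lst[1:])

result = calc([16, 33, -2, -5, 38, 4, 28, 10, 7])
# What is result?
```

Count of positive elements in [16, 33, -2, -5, 38, 4, 28, 10, 7] = 7

Answer: 7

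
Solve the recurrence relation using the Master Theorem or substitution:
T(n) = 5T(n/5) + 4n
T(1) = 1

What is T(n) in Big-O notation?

By Master Theorem: a=5, b=5, f(n)=4n. Since log_5(5) = 1 and f(n) = Θ(n^1), Case 2 applies. T(n) = O(n log n).

Answer: O(n log n)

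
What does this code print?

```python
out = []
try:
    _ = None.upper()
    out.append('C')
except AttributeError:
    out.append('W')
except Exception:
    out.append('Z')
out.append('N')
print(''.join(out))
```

Execution trace: 'W' (except AttributeError) → 'N' (after the try/except). Output: WN

Answer: WN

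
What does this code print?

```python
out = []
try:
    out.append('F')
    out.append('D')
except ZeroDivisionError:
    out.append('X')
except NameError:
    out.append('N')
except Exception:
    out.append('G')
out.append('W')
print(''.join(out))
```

Execution trace: 'F' (try body) → 'D' (try body, no exception) → 'W' (after the try/except). Output: FDW

Answer: FDW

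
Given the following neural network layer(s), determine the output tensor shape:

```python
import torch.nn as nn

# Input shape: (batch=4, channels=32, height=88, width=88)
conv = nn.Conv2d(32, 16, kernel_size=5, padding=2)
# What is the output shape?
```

Input: (4, 32, 88, 88) -> Output: (4, 16, 88, 88)

Answer: (4, 16, 88, 88)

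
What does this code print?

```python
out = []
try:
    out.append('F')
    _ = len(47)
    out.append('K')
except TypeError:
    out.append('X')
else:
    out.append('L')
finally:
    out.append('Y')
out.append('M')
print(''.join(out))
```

Execution trace: 'F' (try body) → 'X' (except TypeError) → 'Y' (finally) → 'M' (after the try/except). Output: FXYM

Answer: FXYM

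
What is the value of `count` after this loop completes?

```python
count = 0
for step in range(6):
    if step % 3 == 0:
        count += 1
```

Count numbers divisible by 3 in range(6)
`count` takes the values: 0 → 1 → 2

Answer: 2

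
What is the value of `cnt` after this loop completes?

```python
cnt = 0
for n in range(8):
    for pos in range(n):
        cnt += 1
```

Triangle number: 0+1+2+...+7
`cnt` takes the values: 0 → 1 → 2 → 3 → 4 → 5 → 6 → 7 → 8 → 9 → 10 → 11 → 12 → 13 → 14 → 15 → 16 → 17 → 18 → 19 → 20 → 21 → 22 → 23 → 24 → 25 → 26 → 27 → 28

Answer: 28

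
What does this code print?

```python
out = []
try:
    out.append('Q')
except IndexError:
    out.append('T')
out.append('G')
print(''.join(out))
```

Execution trace: 'Q' (try body, no exception) → 'G' (after the try/except). Output: QG

Answer: QG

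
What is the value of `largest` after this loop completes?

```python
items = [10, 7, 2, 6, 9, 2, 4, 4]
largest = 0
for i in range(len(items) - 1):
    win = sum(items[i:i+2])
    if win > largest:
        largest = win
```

Max sum of 2-element window in [10, 7, 2, 6, 9, 2, 4, 4]
`largest` takes the values: 0 → 17

Answer: 17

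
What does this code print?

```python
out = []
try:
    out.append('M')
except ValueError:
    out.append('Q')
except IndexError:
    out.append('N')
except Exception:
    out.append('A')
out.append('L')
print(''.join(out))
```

Execution trace: 'M' (try body, no exception) → 'L' (after the try/except). Output: ML

Answer: ML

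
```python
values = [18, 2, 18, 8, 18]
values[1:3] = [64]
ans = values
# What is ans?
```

Trace:
`values = [18, 2, 18, 8, 18]` → values = [18, 2, 18, 8, 18]
`values[1:3] = [64]` → values = [18, 64, 8, 18]
`ans = values` → ans = [18, 64, 8, 18]
So ans = [18, 64, 8, 18]

Answer: [18, 64, 8, 18]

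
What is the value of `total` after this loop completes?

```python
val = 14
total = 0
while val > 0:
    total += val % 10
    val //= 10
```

Sum digits of 14
`total` takes the values: 0 → 4 → 5

Answer: 5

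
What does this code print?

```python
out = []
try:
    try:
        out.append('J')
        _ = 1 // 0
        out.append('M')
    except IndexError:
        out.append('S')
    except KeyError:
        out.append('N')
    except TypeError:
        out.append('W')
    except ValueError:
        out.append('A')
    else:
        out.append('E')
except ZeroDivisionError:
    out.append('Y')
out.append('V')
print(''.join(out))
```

Execution trace: 'J' (try body) → 'Y' (outer except ZeroDivisionError) → 'V' (after the try/except). Output: JYV

Answer: JYV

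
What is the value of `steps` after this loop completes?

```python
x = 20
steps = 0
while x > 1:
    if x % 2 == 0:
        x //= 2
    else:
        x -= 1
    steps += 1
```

Steps to reduce 20 to 1
`steps` takes the values: 0 → 1 → 2 → 3 → 4 → 5

Answer: 5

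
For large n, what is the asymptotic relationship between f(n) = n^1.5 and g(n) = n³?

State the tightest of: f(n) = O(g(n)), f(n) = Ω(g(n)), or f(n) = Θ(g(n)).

n^1.5 vs n³: f(n) = O(g(n)) but not Ω(g(n)) — n³ grows strictly faster than n^1.5.

Answer: f(n) = O(g(n)) but not Ω(g(n)) — n³ grows strictly faster than n^1.5.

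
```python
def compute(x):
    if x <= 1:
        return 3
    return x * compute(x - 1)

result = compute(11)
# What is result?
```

compute(11) = 11 * 10 * 9 * 8 * 7 * 6 * 5 * 4 * 3 * 2 * 3 = 119750400

Answer: 119750400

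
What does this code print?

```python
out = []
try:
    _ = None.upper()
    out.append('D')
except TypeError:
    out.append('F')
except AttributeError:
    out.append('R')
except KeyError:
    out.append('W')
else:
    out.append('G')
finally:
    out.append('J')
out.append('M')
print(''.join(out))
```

Execution trace: 'R' (except AttributeError) → 'J' (finally) → 'M' (after the try/except). Output: RJM

Answer: RJM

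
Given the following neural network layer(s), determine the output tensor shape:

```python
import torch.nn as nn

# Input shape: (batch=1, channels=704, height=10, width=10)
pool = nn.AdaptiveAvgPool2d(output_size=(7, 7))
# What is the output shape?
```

Input: (1, 704, 10, 10) -> Output: (1, 704, 7, 7)

Answer: (1, 704, 7, 7)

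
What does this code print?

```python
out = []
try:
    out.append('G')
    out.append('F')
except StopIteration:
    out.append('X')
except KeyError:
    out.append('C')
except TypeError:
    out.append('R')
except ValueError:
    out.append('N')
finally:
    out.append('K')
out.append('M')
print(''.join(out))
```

Execution trace: 'G' (try body) → 'F' (try body, no exception) → 'K' (finally) → 'M' (after the try/except). Output: GFKM

Answer: GFKM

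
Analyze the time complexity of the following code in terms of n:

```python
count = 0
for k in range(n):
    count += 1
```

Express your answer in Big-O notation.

Each loop level contributes: n. Multiplying the contributions gives O(n).

Answer: O(n)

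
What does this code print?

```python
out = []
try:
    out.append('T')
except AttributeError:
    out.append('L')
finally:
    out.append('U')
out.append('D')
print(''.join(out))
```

Execution trace: 'T' (try body, no exception) → 'U' (finally) → 'D' (after the try/except). Output: TUD

Answer: TUD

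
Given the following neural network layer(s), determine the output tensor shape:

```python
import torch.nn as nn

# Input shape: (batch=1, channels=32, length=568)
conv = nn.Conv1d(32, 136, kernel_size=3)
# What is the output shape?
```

Input: (1, 32, 568) -> Output: (1, 136, 566)

Answer: (1, 136, 566)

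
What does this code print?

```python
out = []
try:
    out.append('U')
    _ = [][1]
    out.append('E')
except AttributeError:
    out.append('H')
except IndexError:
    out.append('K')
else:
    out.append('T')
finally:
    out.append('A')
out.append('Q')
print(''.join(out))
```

Execution trace: 'U' (try body) → 'K' (except IndexError) → 'A' (finally) → 'Q' (after the try/except). Output: UKAQ

Answer: UKAQ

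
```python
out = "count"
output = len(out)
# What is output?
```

Trace:
`out = "count"` → out = 'count'
`output = len(out)` → output = 5
So output = 5

Answer: 5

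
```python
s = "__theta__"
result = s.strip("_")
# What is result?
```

Trace:
`s = "__theta__"` → s = '__theta__'
`result = s.strip("_")` → result = 'theta'
So result = 'theta'

Answer: 'theta'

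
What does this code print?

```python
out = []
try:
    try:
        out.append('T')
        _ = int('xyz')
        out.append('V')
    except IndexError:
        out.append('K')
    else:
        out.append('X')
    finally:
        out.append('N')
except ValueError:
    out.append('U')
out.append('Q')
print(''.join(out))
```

Execution trace: 'T' (inner try body) → 'N' (inner finally) → 'U' (outer except ValueError) → 'Q' (after the try/except). Output: TNUQ

Answer: TNUQ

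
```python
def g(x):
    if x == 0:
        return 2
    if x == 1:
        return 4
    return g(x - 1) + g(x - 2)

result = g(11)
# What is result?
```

Build up from base cases: g(0)=2, g(1)=4, g(2)=6, g(3)=10, g(4)=16, g(5)=26, g(6)=42, ..., g(11)=466

Answer: 466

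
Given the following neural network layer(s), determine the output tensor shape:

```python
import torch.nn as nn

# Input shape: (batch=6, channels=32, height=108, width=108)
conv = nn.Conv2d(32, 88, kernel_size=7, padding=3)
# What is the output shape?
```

Input: (6, 32, 108, 108) -> Output: (6, 88, 108, 108)

Answer: (6, 88, 108, 108)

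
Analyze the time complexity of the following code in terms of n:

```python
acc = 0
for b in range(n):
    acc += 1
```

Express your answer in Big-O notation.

Each loop level contributes: n. Multiplying the contributions gives O(n).

Answer: O(n)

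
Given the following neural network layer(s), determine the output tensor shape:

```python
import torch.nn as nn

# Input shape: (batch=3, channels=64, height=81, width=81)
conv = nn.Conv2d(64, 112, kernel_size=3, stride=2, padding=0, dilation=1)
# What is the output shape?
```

Input: (3, 64, 81, 81) -> Output: (3, 112, 40, 40)

Answer: (3, 112, 40, 40)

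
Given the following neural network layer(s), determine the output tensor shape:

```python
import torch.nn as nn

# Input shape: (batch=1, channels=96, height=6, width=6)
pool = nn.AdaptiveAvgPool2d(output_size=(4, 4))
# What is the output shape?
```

Input: (1, 96, 6, 6) -> Output: (1, 96, 4, 4)

Answer: (1, 96, 4, 4)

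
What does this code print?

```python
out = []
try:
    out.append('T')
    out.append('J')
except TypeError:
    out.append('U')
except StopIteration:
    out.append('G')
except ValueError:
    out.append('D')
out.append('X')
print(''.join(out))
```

Execution trace: 'T' (try body) → 'J' (try body, no exception) → 'X' (after the try/except). Output: TJX

Answer: TJX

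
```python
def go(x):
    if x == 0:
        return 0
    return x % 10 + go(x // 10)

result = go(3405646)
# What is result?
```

Sum of digits of 3405646: 6 + 4 + 6 + 5 + 0 + 4 + 3 = 28

Answer: 28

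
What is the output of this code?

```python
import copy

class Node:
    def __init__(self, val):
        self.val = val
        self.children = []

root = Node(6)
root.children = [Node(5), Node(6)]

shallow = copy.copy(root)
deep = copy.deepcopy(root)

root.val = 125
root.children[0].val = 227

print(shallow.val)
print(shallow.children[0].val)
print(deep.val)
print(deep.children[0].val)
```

Key concept: deep copy with custom objects.
Step by step:
`root = Node(6)` → root = Node(val=6, children=[])
`root.children = [Node(5), Node(6)]` → root = Node(val=6, children=[Node(val=5, children=[]), Node(val=6, children=[])])
`shallow = copy.copy(root)` → shallow = Node(val=6, children=[Node(val=5, children=[]), Node(val=6, children=[])])
`deep = copy.deepcopy(root)` → deep = Node(val=6, children=[Node(val=5, children=[]), Node(val=6, children=[])])
`root.val = 125` → root = Node(val=125, children=[Node(val=5, children=[]), Node(val=6, children=[])])
`root.children[0].val = 227` → root = Node(val=125, children=[Node(val=227, children=[]), Node(val=6, children=[])]); shallow = Node(val=6, children=[Node(val=227, children=[]), Node(val=6, children=[])])
`print(shallow.val)` → prints 6
`print(shallow.children[0].val)` → prints 227
`print(deep.val)` → prints 6
`print(deep.children[0].val)` → prints 5

Answer:
6
227
6
5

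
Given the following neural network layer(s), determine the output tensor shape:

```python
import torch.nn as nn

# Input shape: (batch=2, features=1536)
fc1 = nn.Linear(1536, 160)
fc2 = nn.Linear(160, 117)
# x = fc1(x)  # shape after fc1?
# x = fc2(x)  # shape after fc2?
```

Input: (2, 1536) -> after fc1: (2, 160) -> Output: (2, 117)

Answer: (2, 117)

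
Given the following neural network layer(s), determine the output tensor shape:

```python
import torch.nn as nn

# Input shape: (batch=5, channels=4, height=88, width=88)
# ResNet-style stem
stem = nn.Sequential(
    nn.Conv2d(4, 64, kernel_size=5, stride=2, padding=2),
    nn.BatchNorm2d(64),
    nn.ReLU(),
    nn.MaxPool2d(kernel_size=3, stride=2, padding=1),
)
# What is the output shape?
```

Input: (5, 4, 88, 88) -> after Conv2d 5x5 stride=2: (5, 64, 44, 44) -> Output: (5, 64, 22, 22)

Answer: (5, 64, 22, 22)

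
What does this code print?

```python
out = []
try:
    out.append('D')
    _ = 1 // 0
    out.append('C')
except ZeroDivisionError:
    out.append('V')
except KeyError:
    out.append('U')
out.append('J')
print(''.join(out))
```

Execution trace: 'D' (try body) → 'V' (except ZeroDivisionError) → 'J' (after the try/except). Output: DVJ

Answer: DVJ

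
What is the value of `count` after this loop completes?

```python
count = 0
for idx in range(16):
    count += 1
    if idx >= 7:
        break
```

Loop breaks when idx reaches 7, count is 8
`count` takes the values: 0 → 1 → 2 → 3 → 4 → 5 → 6 → 7 → 8

Answer: 8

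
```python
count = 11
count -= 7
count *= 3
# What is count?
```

Trace:
`count = 11` → count = 11
`count -= 7` → count = 4
`count *= 3` → count = 12
So count = 12

Answer: 12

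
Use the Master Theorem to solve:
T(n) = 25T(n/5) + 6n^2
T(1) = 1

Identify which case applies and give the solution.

a=25, b=5, f(n)=6n^2. log_5(25) = 2. Since c=2 = 2, Case 2 applies: T(n) = Θ(n^log_b(a) · log n) = O(n^2 log n).

Answer: O(n^2 log n) - Case 2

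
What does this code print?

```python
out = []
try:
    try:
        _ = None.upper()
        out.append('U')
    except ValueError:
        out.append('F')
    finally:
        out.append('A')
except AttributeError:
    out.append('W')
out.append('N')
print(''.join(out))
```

Execution trace: 'A' (finally) → 'W' (outer except AttributeError) → 'N' (after the try/except). Output: AWN

Answer: AWN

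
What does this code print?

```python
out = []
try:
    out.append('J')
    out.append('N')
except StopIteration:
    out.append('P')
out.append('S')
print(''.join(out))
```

Execution trace: 'J' (try body) → 'N' (try body, no exception) → 'S' (after the try/except). Output: JNS

Answer: JNS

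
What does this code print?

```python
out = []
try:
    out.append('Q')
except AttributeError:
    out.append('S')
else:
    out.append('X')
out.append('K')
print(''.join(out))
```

Execution trace: 'Q' (try body, no exception) → 'X' (else) → 'K' (after the try/except). Output: QXK

Answer: QXK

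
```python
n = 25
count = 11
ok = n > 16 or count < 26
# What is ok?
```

Trace:
`n = 25` → n = 25
`count = 11` → count = 11
`ok = n > 16 or count < 26` → ok = True
So ok = True

Answer: True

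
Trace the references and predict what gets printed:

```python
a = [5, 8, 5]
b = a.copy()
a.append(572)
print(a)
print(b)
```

Key concept: list.copy() creates independent copy.
Step by step:
`a = [5, 8, 5]` → a = [5, 8, 5]
`b = a.copy()` → b = [5, 8, 5]
`a.append(572)` → a = [5, 8, 5, 572]
`print(a)` → prints [5, 8, 5, 572]
`print(b)` → prints [5, 8, 5]

Answer:
[5, 8, 5, 572]
[5, 8, 5]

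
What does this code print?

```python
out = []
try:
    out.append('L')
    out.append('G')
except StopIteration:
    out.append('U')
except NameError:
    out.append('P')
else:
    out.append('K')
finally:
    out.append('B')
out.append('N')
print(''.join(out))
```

Execution trace: 'L' (try body) → 'G' (try body, no exception) → 'K' (else) → 'B' (finally) → 'N' (after the try/except). Output: LGKBN

Answer: LGKBN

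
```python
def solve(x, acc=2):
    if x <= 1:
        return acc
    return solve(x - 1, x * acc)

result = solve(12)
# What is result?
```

Accumulator trace (n, acc): (12, 2) -> (11, 24) -> (10, 264) -> (9, 2640) -> (8, 23760) -> (7, 190080) -> (6, 1330560) -> (5, 7983360) -> (4, 39916800) -> (3, 159667200) -> (2, 479001600) -> (1, 958003200) -> return 958003200

Answer: 958003200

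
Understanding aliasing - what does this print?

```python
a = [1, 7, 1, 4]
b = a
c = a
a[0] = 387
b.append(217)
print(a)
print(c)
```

Key concept: multiple aliases.
Step by step:
`a = [1, 7, 1, 4]` → a = [1, 7, 1, 4]
`b = a` → b = [1, 7, 1, 4] (same object as a)
`c = a` → c = [1, 7, 1, 4] (same object as a, b)
`a[0] = 387` → a = [387, 7, 1, 4] (same object as b, c); b = [387, 7, 1, 4] (same object as a, c); c = [387, 7, 1, 4] (same object as a, b)
`b.append(217)` → a = [387, 7, 1, 4, 217] (same object as b, c); b = [387, 7, 1, 4, 217] (same object as a, c); c = [387, 7, 1, 4, 217] (same object as a, b)
`print(a)` → prints [387, 7, 1, 4, 217]
`print(c)` → prints [387, 7, 1, 4, 217]

Answer:
[387, 7, 1, 4, 217]
[387, 7, 1, 4, 217]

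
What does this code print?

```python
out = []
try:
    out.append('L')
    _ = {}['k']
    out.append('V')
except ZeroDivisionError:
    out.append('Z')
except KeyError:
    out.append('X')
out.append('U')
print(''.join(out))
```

Execution trace: 'L' (try body) → 'X' (except KeyError) → 'U' (after the try/except). Output: LXU

Answer: LXU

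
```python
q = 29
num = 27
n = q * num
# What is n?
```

Trace:
`q = 29` → q = 29
`num = 27` → num = 27
`n = q * num` → n = 783
So n = 783

Answer: 783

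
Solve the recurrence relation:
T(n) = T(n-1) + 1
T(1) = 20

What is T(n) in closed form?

Unrolling: T(n) = T(1) + 1·(n-1) = 20 + 1(n-1) = n + 19.

Answer: T(n) = n + 19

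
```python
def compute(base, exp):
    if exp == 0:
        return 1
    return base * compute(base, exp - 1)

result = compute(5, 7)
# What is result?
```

compute(5, 7) = 5 * 5 * 5 * 5 * 5 * 5 * 5 = 78125

Answer: 78125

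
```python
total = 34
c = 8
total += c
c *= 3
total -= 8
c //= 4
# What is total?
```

Trace:
`total = 34` → total = 34
`c = 8` → c = 8
`total += c` → total = 42
`c *= 3` → c = 24
`total -= 8` → total = 34
`c //= 4` → c = 6
So total = 34

Answer: 34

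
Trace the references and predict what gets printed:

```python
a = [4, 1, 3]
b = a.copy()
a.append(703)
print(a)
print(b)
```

Key concept: list.copy() creates independent copy.
Step by step:
`a = [4, 1, 3]` → a = [4, 1, 3]
`b = a.copy()` → b = [4, 1, 3]
`a.append(703)` → a = [4, 1, 3, 703]
`print(a)` → prints [4, 1, 3, 703]
`print(b)` → prints [4, 1, 3]

Answer:
[4, 1, 3, 703]
[4, 1, 3]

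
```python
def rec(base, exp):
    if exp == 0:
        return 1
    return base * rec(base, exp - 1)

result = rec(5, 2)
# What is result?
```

rec(5, 2) = 5 * 5 = 25

Answer: 25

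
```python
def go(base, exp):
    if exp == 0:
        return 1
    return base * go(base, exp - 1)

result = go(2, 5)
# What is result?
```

go(2, 5) = 2 * 2 * 2 * 2 * 2 = 32

Answer: 32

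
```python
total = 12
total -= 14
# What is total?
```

Trace:
`total = 12` → total = 12
`total -= 14` → total = -2
So total = -2

Answer: -2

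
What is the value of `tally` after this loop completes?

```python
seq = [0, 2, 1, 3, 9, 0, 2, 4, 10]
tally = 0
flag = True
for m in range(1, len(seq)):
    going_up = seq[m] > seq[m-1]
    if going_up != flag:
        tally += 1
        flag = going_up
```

Count direction changes in [0, 2, 1, 3, 9, 0, 2, 4, 10]
`tally` takes the values: 0 → 1 → 2 → 3 → 4

Answer: 4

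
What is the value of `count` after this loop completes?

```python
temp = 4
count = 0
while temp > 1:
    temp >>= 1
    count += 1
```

Count right shifts until 1
`count` takes the values: 0 → 1 → 2

Answer: 2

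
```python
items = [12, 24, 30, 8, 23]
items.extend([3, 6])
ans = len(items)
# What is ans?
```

Trace:
`items = [12, 24, 30, 8, 23]` → items = [12, 24, 30, 8, 23]
`items.extend([3, 6])` → items = [12, 24, 30, 8, 23, 3, 6]
`ans = len(items)` → ans = 7
So ans = 7

Answer: 7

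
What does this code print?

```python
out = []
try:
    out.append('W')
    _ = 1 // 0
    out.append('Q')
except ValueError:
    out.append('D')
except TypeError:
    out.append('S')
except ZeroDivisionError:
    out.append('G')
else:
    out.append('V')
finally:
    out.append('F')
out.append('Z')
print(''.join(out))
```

Execution trace: 'W' (try body) → 'G' (except ZeroDivisionError) → 'F' (finally) → 'Z' (after the try/except). Output: WGFZ

Answer: WGFZ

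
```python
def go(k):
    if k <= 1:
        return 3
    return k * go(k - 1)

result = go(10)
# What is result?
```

go(10) = 10 * 9 * 8 * 7 * 6 * 5 * 4 * 3 * 2 * 3 = 10886400

Answer: 10886400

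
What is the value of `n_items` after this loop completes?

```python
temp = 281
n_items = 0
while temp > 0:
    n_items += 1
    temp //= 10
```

Count digits by repeated division by 10
`n_items` takes the values: 0 → 1 → 2 → 3

Answer: 3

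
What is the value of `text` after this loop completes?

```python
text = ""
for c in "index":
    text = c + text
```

Reverse 'index'
`text` takes the values: "" → "i" → "ni" → "dni" → "edni" → "xedni"

Answer: "xedni"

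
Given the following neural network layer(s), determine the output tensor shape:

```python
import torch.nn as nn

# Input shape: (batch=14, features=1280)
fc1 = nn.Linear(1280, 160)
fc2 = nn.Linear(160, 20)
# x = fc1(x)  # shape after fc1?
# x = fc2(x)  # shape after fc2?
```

Input: (14, 1280) -> after fc1: (14, 160) -> Output: (14, 20)

Answer: (14, 20)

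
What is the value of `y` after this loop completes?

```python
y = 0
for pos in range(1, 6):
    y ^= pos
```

XOR of 1 to 5
`y` takes the values: 0 → 1 → 3 → 0 → 4 → 1

Answer: 1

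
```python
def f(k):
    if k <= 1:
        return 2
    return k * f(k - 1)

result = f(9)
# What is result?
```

f(9) = 9 * 8 * 7 * 6 * 5 * 4 * 3 * 2 * 2 = 725760

Answer: 725760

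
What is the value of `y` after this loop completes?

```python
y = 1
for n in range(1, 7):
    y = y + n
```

Start at 1, add 1 through 6
`y` takes the values: 1 → 2 → 4 → 7 → 11 → 16 → 22

Answer: 22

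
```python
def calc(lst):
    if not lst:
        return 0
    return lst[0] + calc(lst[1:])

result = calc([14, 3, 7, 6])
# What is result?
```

14 + 3 + 7 + 6 + 0 = 30

Answer: 30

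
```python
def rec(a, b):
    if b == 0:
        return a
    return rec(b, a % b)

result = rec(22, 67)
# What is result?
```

rec(22, 67) -> rec(67, 22) -> rec(22, 1) -> rec(1, 0) -> 1

Answer: 1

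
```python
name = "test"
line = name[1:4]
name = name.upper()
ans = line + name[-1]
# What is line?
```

Trace:
`name = "test"` → name = 'test'
`line = name[1:4]` → line = 'est'
`name = name.upper()` → name = 'TEST'
`ans = line + name[-1]` → ans = 'estT'
So line = 'est'

Answer: 'est'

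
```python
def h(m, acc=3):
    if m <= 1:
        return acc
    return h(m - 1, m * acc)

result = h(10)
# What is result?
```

Accumulator trace (n, acc): (10, 3) -> (9, 30) -> (8, 270) -> (7, 2160) -> (6, 15120) -> (5, 90720) -> (4, 453600) -> (3, 1814400) -> (2, 5443200) -> (1, 10886400) -> return 10886400

Answer: 10886400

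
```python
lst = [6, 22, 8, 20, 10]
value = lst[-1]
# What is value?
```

Trace:
`lst = [6, 22, 8, 20, 10]` → lst = [6, 22, 8, 20, 10]
`value = lst[-1]` → value = 10
So value = 10

Answer: 10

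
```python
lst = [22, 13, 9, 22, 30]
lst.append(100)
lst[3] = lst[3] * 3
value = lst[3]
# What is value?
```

Trace:
`lst = [22, 13, 9, 22, 30]` → lst = [22, 13, 9, 22, 30]
`lst.append(100)` → lst = [22, 13, 9, 22, 30, 100]
`lst[3] = lst[3] * 3` → lst = [22, 13, 9, 66, 30, 100]
`value = lst[3]` → value = 66
So value = 66

Answer: 66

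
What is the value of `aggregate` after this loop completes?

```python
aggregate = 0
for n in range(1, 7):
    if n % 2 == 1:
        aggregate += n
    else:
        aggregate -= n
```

Add odd, subtract even
`aggregate` takes the values: 0 → 1 → -1 → 2 → -2 → 3 → -3

Answer: -3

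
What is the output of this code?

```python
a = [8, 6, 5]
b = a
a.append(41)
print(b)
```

Key concept: basic list aliasing.
Step by step:
`a = [8, 6, 5]` → a = [8, 6, 5]
`b = a` → b = [8, 6, 5] (same object as a)
`a.append(41)` → a = [8, 6, 5, 41] (same object as b); b = [8, 6, 5, 41] (same object as a)
`print(b)` → prints [8, 6, 5, 41]

Answer: [8, 6, 5, 41]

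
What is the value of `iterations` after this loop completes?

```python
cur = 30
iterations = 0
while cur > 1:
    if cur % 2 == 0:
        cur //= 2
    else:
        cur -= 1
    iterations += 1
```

Steps to reduce 30 to 1
`iterations` takes the values: 0 → 1 → 2 → 3 → 4 → 5 → 6 → 7

Answer: 7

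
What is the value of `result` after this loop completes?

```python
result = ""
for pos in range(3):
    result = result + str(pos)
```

Concatenate digits 0 to 2
`result` takes the values: "" → "0" → "01" → "012"

Answer: "012"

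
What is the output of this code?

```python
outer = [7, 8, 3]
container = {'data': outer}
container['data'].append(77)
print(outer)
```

Key concept: dict holds reference to list.
Step by step:
`outer = [7, 8, 3]` → outer = [7, 8, 3]
`container = {'data': outer}` → container = {'data': [7, 8, 3]}
`container['data'].append(77)` → outer = [7, 8, 3, 77]; container = {'data': [7, 8, 3, 77]}
`print(outer)` → prints [7, 8, 3, 77]

Answer: [7, 8, 3, 77]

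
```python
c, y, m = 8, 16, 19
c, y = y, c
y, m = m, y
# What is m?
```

Trace:
`c, y, m = 8, 16, 19` → c = 8; y = 16; m = 19
`c, y = y, c` → c = 16; y = 8
`y, m = m, y` → y = 19; m = 8
So m = 8

Answer: 8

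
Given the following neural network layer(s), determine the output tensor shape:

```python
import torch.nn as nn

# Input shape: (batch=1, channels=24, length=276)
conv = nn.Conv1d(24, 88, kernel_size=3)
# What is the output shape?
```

Input: (1, 24, 276) -> Output: (1, 88, 274)

Answer: (1, 88, 274)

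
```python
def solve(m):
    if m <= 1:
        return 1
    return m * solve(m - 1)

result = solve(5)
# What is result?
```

solve(5) = 5 * 4 * 3 * 2 * 1 = 120

Answer: 120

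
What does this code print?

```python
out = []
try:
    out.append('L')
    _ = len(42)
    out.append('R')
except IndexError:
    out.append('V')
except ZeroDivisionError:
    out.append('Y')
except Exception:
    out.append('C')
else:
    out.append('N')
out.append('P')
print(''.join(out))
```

Execution trace: 'L' (try body) → 'C' (except Exception) → 'P' (after the try/except). Output: LCP

Answer: LCP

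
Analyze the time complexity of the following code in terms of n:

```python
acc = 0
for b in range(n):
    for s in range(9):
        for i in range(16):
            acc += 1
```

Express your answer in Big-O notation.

Each loop level contributes: n × 1 × 1. Multiplying the contributions gives O(n).

Answer: O(n)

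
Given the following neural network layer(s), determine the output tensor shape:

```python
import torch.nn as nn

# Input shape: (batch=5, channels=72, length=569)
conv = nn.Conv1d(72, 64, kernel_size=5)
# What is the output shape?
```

Input: (5, 72, 569) -> Output: (5, 64, 565)

Answer: (5, 64, 565)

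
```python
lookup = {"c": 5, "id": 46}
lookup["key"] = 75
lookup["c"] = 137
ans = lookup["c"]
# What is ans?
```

Trace:
`lookup = {"c": 5, "id": 46}` → lookup = {'c': 5, 'id': 46}
`lookup["key"] = 75` → lookup = {'c': 5, 'id': 46, 'key': 75}
`lookup["c"] = 137` → lookup = {'c': 137, 'id': 46, 'key': 75}
`ans = lookup["c"]` → ans = 137
So ans = 137

Answer: 137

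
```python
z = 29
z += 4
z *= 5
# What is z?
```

Trace:
`z = 29` → z = 29
`z += 4` → z = 33
`z *= 5` → z = 165
So z = 165

Answer: 165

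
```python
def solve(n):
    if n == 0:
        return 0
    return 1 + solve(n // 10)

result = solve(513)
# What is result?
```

Count of digits of 513: 3

Answer: 3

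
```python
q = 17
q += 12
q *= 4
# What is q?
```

Trace:
`q = 17` → q = 17
`q += 12` → q = 29
`q *= 4` → q = 116
So q = 116

Answer: 116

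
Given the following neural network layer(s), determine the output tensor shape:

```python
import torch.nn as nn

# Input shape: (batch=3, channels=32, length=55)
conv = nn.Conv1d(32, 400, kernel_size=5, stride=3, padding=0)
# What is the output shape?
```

Input: (3, 32, 55) -> Output: (3, 400, 17)

Answer: (3, 400, 17)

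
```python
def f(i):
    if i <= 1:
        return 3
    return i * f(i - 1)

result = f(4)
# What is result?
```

f(4) = 4 * 3 * 2 * 3 = 72

Answer: 72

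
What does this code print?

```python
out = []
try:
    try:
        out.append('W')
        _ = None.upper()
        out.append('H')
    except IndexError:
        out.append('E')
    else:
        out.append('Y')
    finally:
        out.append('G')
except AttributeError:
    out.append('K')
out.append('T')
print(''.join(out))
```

Execution trace: 'W' (try body) → 'G' (finally) → 'K' (outer except AttributeError) → 'T' (after the try/except). Output: WGKT

Answer: WGKT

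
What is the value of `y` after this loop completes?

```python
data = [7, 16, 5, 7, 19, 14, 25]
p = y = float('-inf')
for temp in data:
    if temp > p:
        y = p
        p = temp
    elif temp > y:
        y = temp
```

Second largest (with repeats) in [7, 16, 5, 7, 19, 14, 25]
`y` takes the values: -inf → 7 → 16 → 19

Answer: 19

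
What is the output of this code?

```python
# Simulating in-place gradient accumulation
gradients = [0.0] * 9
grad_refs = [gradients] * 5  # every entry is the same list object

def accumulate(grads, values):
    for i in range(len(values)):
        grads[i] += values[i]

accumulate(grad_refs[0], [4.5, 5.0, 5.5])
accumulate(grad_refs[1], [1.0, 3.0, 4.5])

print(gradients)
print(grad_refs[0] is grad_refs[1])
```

Key concept: gradient accumulation aliasing.
Step by step:
`gradients = [0.0] * 9` → gradients = [0.0, 0.0, 0.0, 0.0, 0.0, 0.0, 0.0, 0.0, 0.0]
`grad_refs = [gradients] * 5` → grad_refs = [[0.0, 0.0, 0.0, 0.0, 0.0, 0.0, 0.0, 0.0, 0.0], [0.0, 0.0, 0.0, 0.0, 0.0, 0.0, 0.0, 0.0, 0.0], [0.0, 0.0, 0.0, 0.0, 0.0, 0.0, 0.0, 0.0, 0.0], [0.0, 0.0, 0.0, 0.0, 0.0, 0.0, 0.0, 0.0, 0.0], [0.0, 0.0, 0.0, 0.0, 0.0, 0.0, 0.0, 0.0, 0.0]]
`accumulate(grad_refs[0], [4.5, 5.0, 5.5])` → gradients = [4.5, 5.0, 5.5, 0.0, 0.0, 0.0, 0.0, 0.0, 0.0]; grad_refs = [[4.5, 5.0, 5.5, 0.0, 0.0, 0.0, 0.0, 0.0, 0.0], [4.5, 5.0, 5.5, 0.0, 0.0, 0.0, 0.0, 0.0, 0.0], [4.5, 5.0, 5.5, 0.0, 0.0, 0.0, 0.0, 0.0, 0.0], [4.5, 5.0, 5.5, 0.0, 0.0, 0.0, 0.0, 0.0, 0.0], [4.5, 5.0, 5.5, 0.0, 0.0, 0.0, 0.0, 0.0, 0.0]]
`accumulate(grad_refs[1], [1.0, 3.0, 4.5])` → gradients = [5.5, 8.0, 10.0, 0.0, 0.0, 0.0, 0.0, 0.0, 0.0]; grad_refs = [[5.5, 8.0, 10.0, 0.0, 0.0, 0.0, 0.0, 0.0, 0.0], [5.5, 8.0, 10.0, 0.0, 0.0, 0.0, 0.0, 0.0, 0.0], [5.5, 8.0, 10.0, 0.0, 0.0, 0.0, 0.0, 0.0, 0.0], [5.5, 8.0, 10.0, 0.0, 0.0, 0.0, 0.0, 0.0, 0.0], [5.5, 8.0, 10.0, 0.0, 0.0, 0.0, 0.0, 0.0, 0.0]]
`print(gradients)` → prints [5.5, 8.0, 10.0, 0.0, 0.0, 0.0, 0.0, 0.0, 0.0]
`print(grad_refs[0] is grad_refs[1])` → prints True

Answer:
[5.5, 8.0, 10.0, 0.0, 0.0, 0.0, 0.0, 0.0, 0.0]
True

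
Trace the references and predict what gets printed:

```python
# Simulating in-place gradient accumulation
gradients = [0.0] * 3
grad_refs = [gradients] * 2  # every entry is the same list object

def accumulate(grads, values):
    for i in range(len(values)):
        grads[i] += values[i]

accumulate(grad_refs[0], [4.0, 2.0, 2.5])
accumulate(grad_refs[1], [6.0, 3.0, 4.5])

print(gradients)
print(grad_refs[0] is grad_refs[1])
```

Key concept: gradient accumulation aliasing.
Step by step:
`gradients = [0.0] * 3` → gradients = [0.0, 0.0, 0.0]
`grad_refs = [gradients] * 2` → grad_refs = [[0.0, 0.0, 0.0], [0.0, 0.0, 0.0]]
`accumulate(grad_refs[0], [4.0, 2.0, 2.5])` → gradients = [4.0, 2.0, 2.5]; grad_refs = [[4.0, 2.0, 2.5], [4.0, 2.0, 2.5]]
`accumulate(grad_refs[1], [6.0, 3.0, 4.5])` → gradients = [10.0, 5.0, 7.0]; grad_refs = [[10.0, 5.0, 7.0], [10.0, 5.0, 7.0]]
`print(gradients)` → prints [10.0, 5.0, 7.0]
`print(grad_refs[0] is grad_refs[1])` → prints True

Answer:
[10.0, 5.0, 7.0]
True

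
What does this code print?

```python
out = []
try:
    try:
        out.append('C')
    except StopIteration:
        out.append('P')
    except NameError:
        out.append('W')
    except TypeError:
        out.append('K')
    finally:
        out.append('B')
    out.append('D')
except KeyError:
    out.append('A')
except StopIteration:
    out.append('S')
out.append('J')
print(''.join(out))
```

Execution trace: 'C' (inner try body, no exception) → 'B' (inner finally) → 'D' (try body, no exception) → 'J' (after the try/except). Output: CBDJ

Answer: CBDJ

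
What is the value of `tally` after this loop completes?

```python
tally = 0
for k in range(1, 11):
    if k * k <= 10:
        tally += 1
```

Count numbers where k² ≤ 10
`tally` takes the values: 0 → 1 → 2 → 3

Answer: 3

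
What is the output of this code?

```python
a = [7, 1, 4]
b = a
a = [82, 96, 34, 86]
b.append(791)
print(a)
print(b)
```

Key concept: rebinding vs mutation: a is rebound to a new list, b still points at the original.
Step by step:
`a = [7, 1, 4]` → a = [7, 1, 4]
`b = a` → b = [7, 1, 4] (same object as a)
`a = [82, 96, 34, 86]` → a = [82, 96, 34, 86]
`b.append(791)` → b = [7, 1, 4, 791]
`print(a)` → prints [82, 96, 34, 86]
`print(b)` → prints [7, 1, 4, 791]

Answer:
[82, 96, 34, 86]
[7, 1, 4, 791]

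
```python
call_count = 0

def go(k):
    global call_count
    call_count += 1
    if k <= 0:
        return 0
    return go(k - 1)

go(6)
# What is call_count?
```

Linear recursion stepping by 1: 7 calls from k=6 down to ≤0.

Answer: 7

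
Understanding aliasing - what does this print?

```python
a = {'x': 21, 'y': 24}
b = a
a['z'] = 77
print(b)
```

Key concept: dict aliasing.
Step by step:
`a = {'x': 21, 'y': 24}` → a = {'x': 21, 'y': 24}
`b = a` → b = {'x': 21, 'y': 24} (same object as a)
`a['z'] = 77` → a = {'x': 21, 'y': 24, 'z': 77} (same object as b); b = {'x': 21, 'y': 24, 'z': 77} (same object as a)
`print(b)` → prints {'x': 21, 'y': 24, 'z': 77}

Answer: {'x': 21, 'y': 24, 'z': 77}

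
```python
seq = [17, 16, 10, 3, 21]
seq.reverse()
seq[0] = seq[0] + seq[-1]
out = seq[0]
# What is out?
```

Trace:
`seq = [17, 16, 10, 3, 21]` → seq = [17, 16, 10, 3, 21]
`seq.reverse()` → seq = [21, 3, 10, 16, 17]
`seq[0] = seq[0] + seq[-1]` → seq = [38, 3, 10, 16, 17]
`out = seq[0]` → out = 38
So out = 38

Answer: 38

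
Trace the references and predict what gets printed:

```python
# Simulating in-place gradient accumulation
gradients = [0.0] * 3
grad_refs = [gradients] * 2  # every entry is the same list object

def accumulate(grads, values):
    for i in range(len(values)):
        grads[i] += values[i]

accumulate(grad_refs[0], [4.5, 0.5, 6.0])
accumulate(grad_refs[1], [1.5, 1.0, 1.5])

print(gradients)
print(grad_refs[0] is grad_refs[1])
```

Key concept: gradient accumulation aliasing.
Step by step:
`gradients = [0.0] * 3` → gradients = [0.0, 0.0, 0.0]
`grad_refs = [gradients] * 2` → grad_refs = [[0.0, 0.0, 0.0], [0.0, 0.0, 0.0]]
`accumulate(grad_refs[0], [4.5, 0.5, 6.0])` → gradients = [4.5, 0.5, 6.0]; grad_refs = [[4.5, 0.5, 6.0], [4.5, 0.5, 6.0]]
`accumulate(grad_refs[1], [1.5, 1.0, 1.5])` → gradients = [6.0, 1.5, 7.5]; grad_refs = [[6.0, 1.5, 7.5], [6.0, 1.5, 7.5]]
`print(gradients)` → prints [6.0, 1.5, 7.5]
`print(grad_refs[0] is grad_refs[1])` → prints True

Answer:
[6.0, 1.5, 7.5]
True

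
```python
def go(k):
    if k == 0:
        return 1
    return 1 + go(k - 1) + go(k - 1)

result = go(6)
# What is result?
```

go(k) = 1 + 2·go(k-1), go(0)=1. Closed form: (1+1)·2^6 - 1 = 127.

Answer: 127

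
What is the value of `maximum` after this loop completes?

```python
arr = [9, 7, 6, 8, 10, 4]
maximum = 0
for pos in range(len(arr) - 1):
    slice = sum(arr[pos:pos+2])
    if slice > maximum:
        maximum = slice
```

Max sum of 2-element window in [9, 7, 6, 8, 10, 4]
`maximum` takes the values: 0 → 16 → 18

Answer: 18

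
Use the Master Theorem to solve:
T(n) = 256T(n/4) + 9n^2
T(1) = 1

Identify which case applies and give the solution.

a=256, b=4, f(n)=9n^2. log_4(256) = 4. Since c=2 < 4, Case 1 applies: T(n) = Θ(n^log_b(a)) = O(n^4).

Answer: O(n^4) - Case 1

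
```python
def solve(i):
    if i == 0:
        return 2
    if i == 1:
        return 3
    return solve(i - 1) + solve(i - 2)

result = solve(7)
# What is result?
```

Build up from base cases: solve(0)=2, solve(1)=3, solve(2)=5, solve(3)=8, solve(4)=13, solve(5)=21, solve(6)=34, ..., solve(7)=55

Answer: 55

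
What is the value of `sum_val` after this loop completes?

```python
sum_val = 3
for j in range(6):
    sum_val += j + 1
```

Start at 3, add 1 to 6 = 24
`sum_val` takes the values: 3 → 4 → 6 → 9 → 13 → 18 → 24

Answer: 24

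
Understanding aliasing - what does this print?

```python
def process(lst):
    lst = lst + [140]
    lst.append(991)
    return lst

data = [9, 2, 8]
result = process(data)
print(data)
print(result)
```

Key concept: rebinding parameter vs mutation.
Step by step:
`data = [9, 2, 8]` → data = [9, 2, 8]
`result = process(data)` → result = [9, 2, 8, 140, 991]
`print(data)` → prints [9, 2, 8]
`print(result)` → prints [9, 2, 8, 140, 991]

Answer:
[9, 2, 8]
[9, 2, 8, 140, 991]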